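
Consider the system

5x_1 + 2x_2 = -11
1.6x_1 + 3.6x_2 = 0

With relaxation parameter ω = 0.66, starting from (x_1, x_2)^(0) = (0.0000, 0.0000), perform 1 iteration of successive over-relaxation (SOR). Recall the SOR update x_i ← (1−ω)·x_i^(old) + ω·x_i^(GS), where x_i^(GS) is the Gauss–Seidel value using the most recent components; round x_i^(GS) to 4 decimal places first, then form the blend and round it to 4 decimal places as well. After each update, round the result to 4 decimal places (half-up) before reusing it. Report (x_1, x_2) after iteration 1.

(-1.4520, 0.4259)

Iteration 1:
  x_1: GS value = (-11 - (2)·0.0000) / (5) = -2.2000;  x_1 ← (1−ω)·0.0000 + ω·-2.2000 = -1.4520
  x_2: GS value = (0 - (1.6)·-1.4520) / (3.6) = 0.6453;  x_2 ← (1−ω)·0.0000 + ω·0.6453 = 0.4259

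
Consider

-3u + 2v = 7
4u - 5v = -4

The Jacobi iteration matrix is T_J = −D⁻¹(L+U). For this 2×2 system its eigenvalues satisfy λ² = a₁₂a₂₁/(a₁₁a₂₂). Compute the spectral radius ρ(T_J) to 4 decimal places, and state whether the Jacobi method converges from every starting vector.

0.7303

a₁₂a₂₁/(a₁₁a₂₂) = (2)·(4) / ((-3)·(-5)) = 0.533333
ρ = √|0.533333| = √0.533333 = 0.7303
ρ < 1, so Jacobi converges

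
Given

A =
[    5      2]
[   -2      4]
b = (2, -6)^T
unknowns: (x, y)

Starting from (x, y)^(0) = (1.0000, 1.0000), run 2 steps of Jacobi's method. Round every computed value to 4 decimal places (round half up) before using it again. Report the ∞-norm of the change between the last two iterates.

Iteration 1:
  x = (2 - (2)·1.0000) / (5) = 0.0000
  y = (-6 - (-2)·1.0000) / (4) = -1.0000
Iteration 2:
  x = (2 - (2)·-1.0000) / (5) = 0.8000
  y = (-6 - (-2)·0.0000) / (4) = -1.5000
Change: (0.8000, -0.5000) → max |·| = 0.8000

0.8000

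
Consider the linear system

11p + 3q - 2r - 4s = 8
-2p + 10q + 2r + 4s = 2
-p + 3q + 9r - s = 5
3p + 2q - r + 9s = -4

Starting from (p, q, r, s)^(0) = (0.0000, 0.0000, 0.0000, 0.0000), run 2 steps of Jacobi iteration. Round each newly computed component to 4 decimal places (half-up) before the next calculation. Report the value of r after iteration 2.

0.5203

Iteration 1:
  p = (8 - (3)·0.0000 - (-2)·0.0000 - (-4)·0.0000) / (11) = 0.7273
  q = (2 - (-2)·0.0000 - (2)·0.0000 - (4)·0.0000) / (10) = 0.2000
  r = (5 - (-1)·0.0000 - (3)·0.0000 - (-1)·0.0000) / (9) = 0.5556
  s = (-4 - (3)·0.0000 - (2)·0.0000 - (-1)·0.0000) / (9) = -0.4444
Iteration 2:
  p = (8 - (3)·0.2000 - (-2)·0.5556 - (-4)·-0.4444) / (11) = 0.6121
  q = (2 - (-2)·0.7273 - (2)·0.5556 - (4)·-0.4444) / (10) = 0.4121
  r = (5 - (-1)·0.7273 - (3)·0.2000 - (-1)·-0.4444) / (9) = 0.5203
  s = (-4 - (3)·0.7273 - (2)·0.2000 - (-1)·0.5556) / (9) = -0.6696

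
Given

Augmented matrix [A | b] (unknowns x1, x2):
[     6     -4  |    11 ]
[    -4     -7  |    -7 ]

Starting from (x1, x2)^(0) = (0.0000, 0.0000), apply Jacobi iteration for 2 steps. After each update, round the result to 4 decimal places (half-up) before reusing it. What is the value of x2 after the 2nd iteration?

Iteration 1:
  x1 = (11 - (-4)·0.0000) / (6) = 1.8333
  x2 = (-7 - (-4)·0.0000) / (-7) = 1.0000
Iteration 2:
  x1 = (11 - (-4)·1.0000) / (6) = 2.5000
  x2 = (-7 - (-4)·1.8333) / (-7) = -0.0476

-0.0476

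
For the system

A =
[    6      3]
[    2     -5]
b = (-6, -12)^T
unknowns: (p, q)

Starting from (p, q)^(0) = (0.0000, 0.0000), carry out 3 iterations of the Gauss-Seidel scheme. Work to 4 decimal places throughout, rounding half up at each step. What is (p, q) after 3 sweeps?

(-1.8000, 1.6800)

Iteration 1:
  p = (-6 - (3)·0.0000) / (6) = -1.0000
  q = (-12 - (2)·-1.0000) / (-5) = 2.0000
Iteration 2:
  p = (-6 - (3)·2.0000) / (6) = -2.0000
  q = (-12 - (2)·-2.0000) / (-5) = 1.6000
Iteration 3:
  p = (-6 - (3)·1.6000) / (6) = -1.8000
  q = (-12 - (2)·-1.8000) / (-5) = 1.6800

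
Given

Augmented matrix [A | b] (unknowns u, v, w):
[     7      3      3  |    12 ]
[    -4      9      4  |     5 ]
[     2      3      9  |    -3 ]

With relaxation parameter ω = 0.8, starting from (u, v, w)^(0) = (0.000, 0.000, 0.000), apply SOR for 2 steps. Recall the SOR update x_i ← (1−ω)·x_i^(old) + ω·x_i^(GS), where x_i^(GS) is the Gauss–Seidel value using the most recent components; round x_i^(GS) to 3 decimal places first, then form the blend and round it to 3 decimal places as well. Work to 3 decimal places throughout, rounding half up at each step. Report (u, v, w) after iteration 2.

(1.586, 1.465, -1.091)

Iteration 1:
  u: GS value = (12 - (3)·0.000 - (3)·0.000) / (7) = 1.714;  u ← (1−ω)·0.000 + ω·1.714 = 1.371
  v: GS value = (5 - (-4)·1.371 - (4)·0.000) / (9) = 1.165;  v ← (1−ω)·0.000 + ω·1.165 = 0.932
  w: GS value = (-3 - (2)·1.371 - (3)·0.932) / (9) = -0.949;  w ← (1−ω)·0.000 + ω·-0.949 = -0.759
Iteration 2:
  u: GS value = (12 - (3)·0.932 - (3)·-0.759) / (7) = 1.640;  u ← (1−ω)·1.371 + ω·1.640 = 1.586
  v: GS value = (5 - (-4)·1.586 - (4)·-0.759) / (9) = 1.598;  v ← (1−ω)·0.932 + ω·1.598 = 1.465
  w: GS value = (-3 - (2)·1.586 - (3)·1.465) / (9) = -1.174;  w ← (1−ω)·-0.759 + ω·-1.174 = -1.091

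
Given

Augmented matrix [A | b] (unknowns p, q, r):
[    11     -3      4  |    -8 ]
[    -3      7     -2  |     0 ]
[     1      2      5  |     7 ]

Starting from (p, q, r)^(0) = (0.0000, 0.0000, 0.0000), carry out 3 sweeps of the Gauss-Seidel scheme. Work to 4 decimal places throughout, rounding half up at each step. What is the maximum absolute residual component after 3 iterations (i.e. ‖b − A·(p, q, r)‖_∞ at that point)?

Iteration 1:
  p = (-8 - (-3)·0.0000 - (4)·0.0000) / (11) = -0.7273
  q = (0 - (-3)·-0.7273 - (-2)·0.0000) / (7) = -0.3117
  r = (7 - (1)·-0.7273 - (2)·-0.3117) / (5) = 1.6701
Iteration 2:
  p = (-8 - (-3)·-0.3117 - (4)·1.6701) / (11) = -1.4196
  q = (0 - (-3)·-1.4196 - (-2)·1.6701) / (7) = -0.1312
  r = (7 - (1)·-1.4196 - (2)·-0.1312) / (5) = 1.7364
Iteration 3:
  p = (-8 - (-3)·-0.1312 - (4)·1.7364) / (11) = -1.3945
  q = (0 - (-3)·-1.3945 - (-2)·1.7364) / (7) = -0.1015
  r = (7 - (1)·-1.3945 - (2)·-0.1015) / (5) = 1.7195
Residual b − A·x = (0.1570, -0.0340, 0.0000); ∞-norm = 0.1570

0.1570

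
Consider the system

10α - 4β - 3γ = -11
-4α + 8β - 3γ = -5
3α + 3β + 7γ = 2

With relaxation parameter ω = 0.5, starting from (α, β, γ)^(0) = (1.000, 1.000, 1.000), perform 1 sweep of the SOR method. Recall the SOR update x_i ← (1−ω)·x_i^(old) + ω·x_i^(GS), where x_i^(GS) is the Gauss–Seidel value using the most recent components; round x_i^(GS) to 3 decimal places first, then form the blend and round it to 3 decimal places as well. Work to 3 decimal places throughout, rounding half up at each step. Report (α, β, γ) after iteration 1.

Iteration 1:
  α: GS value = (-11 - (-4)·1.000 - (-3)·1.000) / (10) = -0.400;  α ← (1−ω)·1.000 + ω·-0.400 = 0.300
  β: GS value = (-5 - (-4)·0.300 - (-3)·1.000) / (8) = -0.100;  β ← (1−ω)·1.000 + ω·-0.100 = 0.450
  γ: GS value = (2 - (3)·0.300 - (3)·0.450) / (7) = -0.036;  γ ← (1−ω)·1.000 + ω·-0.036 = 0.482

(0.300, 0.450, 0.482)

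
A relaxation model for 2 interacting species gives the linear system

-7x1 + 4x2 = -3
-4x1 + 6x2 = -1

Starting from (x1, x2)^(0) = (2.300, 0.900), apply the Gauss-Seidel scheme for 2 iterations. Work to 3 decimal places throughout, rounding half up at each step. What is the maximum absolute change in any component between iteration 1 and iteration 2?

Iteration 1:
  x1 = (-3 - (4)·0.900) / (-7) = 0.943
  x2 = (-1 - (-4)·0.943) / (6) = 0.462
Iteration 2:
  x1 = (-3 - (4)·0.462) / (-7) = 0.693
  x2 = (-1 - (-4)·0.693) / (6) = 0.295
Change: (-0.250, -0.167) → max |·| = 0.250

0.250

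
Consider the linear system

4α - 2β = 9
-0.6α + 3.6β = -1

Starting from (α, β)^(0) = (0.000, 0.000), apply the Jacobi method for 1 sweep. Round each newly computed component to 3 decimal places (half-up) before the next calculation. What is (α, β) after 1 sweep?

(2.250, -0.278)

Iteration 1:
  α = (9 - (-2)·0.000) / (4) = 2.250
  β = (-1 - (-0.6)·0.000) / (3.6) = -0.278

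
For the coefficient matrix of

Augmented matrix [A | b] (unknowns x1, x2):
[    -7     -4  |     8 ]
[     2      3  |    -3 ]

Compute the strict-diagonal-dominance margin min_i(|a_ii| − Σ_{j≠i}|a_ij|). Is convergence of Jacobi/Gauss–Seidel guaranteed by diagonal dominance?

row 1: |-7| − (4) = 3
row 2: |3| − (2) = 1
minimum over rows = 1 → strictly diagonally dominant (convergence guaranteed)

1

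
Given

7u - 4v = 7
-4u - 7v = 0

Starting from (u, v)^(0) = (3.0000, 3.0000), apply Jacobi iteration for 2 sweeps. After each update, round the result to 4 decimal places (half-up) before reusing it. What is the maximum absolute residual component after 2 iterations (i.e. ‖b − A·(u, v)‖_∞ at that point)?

Iteration 1:
  u = (7 - (-4)·3.0000) / (7) = 2.7143
  v = (0 - (-4)·3.0000) / (-7) = -1.7143
Iteration 2:
  u = (7 - (-4)·-1.7143) / (7) = 0.0204
  v = (0 - (-4)·2.7143) / (-7) = -1.5510
Residual b − A·x = (0.6532, -10.7754); ∞-norm = 10.7754

10.7754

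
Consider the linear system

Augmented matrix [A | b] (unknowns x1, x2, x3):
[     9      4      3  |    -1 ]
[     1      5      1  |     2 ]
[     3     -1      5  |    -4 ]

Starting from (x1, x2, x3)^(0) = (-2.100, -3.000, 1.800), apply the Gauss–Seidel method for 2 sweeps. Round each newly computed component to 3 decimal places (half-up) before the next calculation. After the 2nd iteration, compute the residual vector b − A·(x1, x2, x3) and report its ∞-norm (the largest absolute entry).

Iteration 1:
  x1 = (-1 - (4)·-3.000 - (3)·1.800) / (9) = 0.622
  x2 = (2 - (1)·0.622 - (1)·1.800) / (5) = -0.084
  x3 = (-4 - (3)·0.622 - (-1)·-0.084) / (5) = -1.190
Iteration 2:
  x1 = (-1 - (4)·-0.084 - (3)·-1.190) / (9) = 0.323
  x2 = (2 - (1)·0.323 - (1)·-1.190) / (5) = 0.573
  x3 = (-4 - (3)·0.323 - (-1)·0.573) / (5) = -0.879
Residual b − A·x = (-3.562, -0.309, -0.001); ∞-norm = 3.562

3.562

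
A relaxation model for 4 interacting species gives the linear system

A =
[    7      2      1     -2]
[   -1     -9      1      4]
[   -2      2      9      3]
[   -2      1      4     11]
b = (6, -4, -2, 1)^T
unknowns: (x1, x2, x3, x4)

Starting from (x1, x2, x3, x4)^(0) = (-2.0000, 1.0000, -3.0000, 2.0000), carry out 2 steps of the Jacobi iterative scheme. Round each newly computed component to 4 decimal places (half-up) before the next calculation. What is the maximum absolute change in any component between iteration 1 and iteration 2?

Iteration 1:
  x1 = (6 - (2)·1.0000 - (1)·-3.0000 - (-2)·2.0000) / (7) = 1.5714
  x2 = (-4 - (-1)·-2.0000 - (1)·-3.0000 - (4)·2.0000) / (-9) = 1.2222
  x3 = (-2 - (-2)·-2.0000 - (2)·1.0000 - (3)·2.0000) / (9) = -1.5556
  x4 = (1 - (-2)·-2.0000 - (1)·1.0000 - (4)·-3.0000) / (11) = 0.7273
Iteration 2:
  x1 = (6 - (2)·1.2222 - (1)·-1.5556 - (-2)·0.7273) / (7) = 0.9380
  x2 = (-4 - (-1)·1.5714 - (1)·-1.5556 - (4)·0.7273) / (-9) = 0.4202
  x3 = (-2 - (-2)·1.5714 - (2)·1.2222 - (3)·0.7273) / (9) = -0.3871
  x4 = (1 - (-2)·1.5714 - (1)·1.2222 - (4)·-1.5556) / (11) = 0.8312
Change: (-0.6334, -0.8020, 1.1685, 0.1039) → max |·| = 1.1685

1.1685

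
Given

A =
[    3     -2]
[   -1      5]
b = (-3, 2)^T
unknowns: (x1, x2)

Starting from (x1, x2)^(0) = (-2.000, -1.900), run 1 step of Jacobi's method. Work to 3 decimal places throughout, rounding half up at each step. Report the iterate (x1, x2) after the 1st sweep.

(-2.267, 0.000)

Iteration 1:
  x1 = (-3 - (-2)·-1.900) / (3) = -2.267
  x2 = (2 - (-1)·-2.000) / (5) = 0.000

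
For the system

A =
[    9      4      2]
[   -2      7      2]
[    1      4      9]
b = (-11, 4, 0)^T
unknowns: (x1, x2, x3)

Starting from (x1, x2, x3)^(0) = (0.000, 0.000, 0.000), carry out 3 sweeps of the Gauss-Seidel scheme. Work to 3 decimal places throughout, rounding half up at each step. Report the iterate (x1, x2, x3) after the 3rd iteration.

(-1.318, 0.176, 0.068)

Iteration 1:
  x1 = (-11 - (4)·0.000 - (2)·0.000) / (9) = -1.222
  x2 = (4 - (-2)·-1.222 - (2)·0.000) / (7) = 0.222
  x3 = (0 - (1)·-1.222 - (4)·0.222) / (9) = 0.037
Iteration 2:
  x1 = (-11 - (4)·0.222 - (2)·0.037) / (9) = -1.329
  x2 = (4 - (-2)·-1.329 - (2)·0.037) / (7) = 0.181
  x3 = (0 - (1)·-1.329 - (4)·0.181) / (9) = 0.067
Iteration 3:
  x1 = (-11 - (4)·0.181 - (2)·0.067) / (9) = -1.318
  x2 = (4 - (-2)·-1.318 - (2)·0.067) / (7) = 0.176
  x3 = (0 - (1)·-1.318 - (4)·0.176) / (9) = 0.068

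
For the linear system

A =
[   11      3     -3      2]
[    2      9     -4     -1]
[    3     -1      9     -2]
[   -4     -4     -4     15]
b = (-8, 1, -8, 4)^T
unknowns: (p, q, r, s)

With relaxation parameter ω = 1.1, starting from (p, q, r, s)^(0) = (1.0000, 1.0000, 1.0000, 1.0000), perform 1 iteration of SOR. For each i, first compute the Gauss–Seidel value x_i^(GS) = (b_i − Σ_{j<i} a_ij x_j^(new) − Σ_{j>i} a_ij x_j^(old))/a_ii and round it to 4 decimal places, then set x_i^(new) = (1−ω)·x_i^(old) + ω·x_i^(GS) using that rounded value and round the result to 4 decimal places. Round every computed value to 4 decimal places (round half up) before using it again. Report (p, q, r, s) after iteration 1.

(-1.1000, 0.9022, -0.3198, 0.0415)

Iteration 1:
  p: GS value = (-8 - (3)·1.0000 - (-3)·1.0000 - (2)·1.0000) / (11) = -0.9091;  p ← (1−ω)·1.0000 + ω·-0.9091 = -1.1000
  q: GS value = (1 - (2)·-1.1000 - (-4)·1.0000 - (-1)·1.0000) / (9) = 0.9111;  q ← (1−ω)·1.0000 + ω·0.9111 = 0.9022
  r: GS value = (-8 - (3)·-1.1000 - (-1)·0.9022 - (-2)·1.0000) / (9) = -0.1998;  r ← (1−ω)·1.0000 + ω·-0.1998 = -0.3198
  s: GS value = (4 - (-4)·-1.1000 - (-4)·0.9022 - (-4)·-0.3198) / (15) = 0.1286;  s ← (1−ω)·1.0000 + ω·0.1286 = 0.0415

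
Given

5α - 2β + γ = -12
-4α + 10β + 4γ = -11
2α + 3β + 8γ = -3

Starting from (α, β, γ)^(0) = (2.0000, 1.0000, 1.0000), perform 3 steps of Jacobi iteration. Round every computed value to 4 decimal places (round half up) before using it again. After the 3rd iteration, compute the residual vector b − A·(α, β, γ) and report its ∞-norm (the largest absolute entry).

3.9980

Iteration 1:
  α = (-12 - (-2)·1.0000 - (1)·1.0000) / (5) = -2.2000
  β = (-11 - (-4)·2.0000 - (4)·1.0000) / (10) = -0.7000
  γ = (-3 - (2)·2.0000 - (3)·1.0000) / (8) = -1.2500
Iteration 2:
  α = (-12 - (-2)·-0.7000 - (1)·-1.2500) / (5) = -2.4300
  β = (-11 - (-4)·-2.2000 - (4)·-1.2500) / (10) = -1.4800
  γ = (-3 - (2)·-2.2000 - (3)·-0.7000) / (8) = 0.4375
Iteration 3:
  α = (-12 - (-2)·-1.4800 - (1)·0.4375) / (5) = -3.0795
  β = (-11 - (-4)·-2.4300 - (4)·0.4375) / (10) = -2.2470
  γ = (-3 - (2)·-2.4300 - (3)·-1.4800) / (8) = 0.7875
Residual b − A·x = (-1.8840, -3.9980, 3.6000); ∞-norm = 3.9980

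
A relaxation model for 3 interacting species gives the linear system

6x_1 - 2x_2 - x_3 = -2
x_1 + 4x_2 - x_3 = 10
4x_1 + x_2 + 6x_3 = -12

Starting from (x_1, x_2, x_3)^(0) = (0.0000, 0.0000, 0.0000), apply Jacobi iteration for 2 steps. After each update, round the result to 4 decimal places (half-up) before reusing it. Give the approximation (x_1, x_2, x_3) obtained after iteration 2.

Iteration 1:
  x_1 = (-2 - (-2)·0.0000 - (-1)·0.0000) / (6) = -0.3333
  x_2 = (10 - (1)·0.0000 - (-1)·0.0000) / (4) = 2.5000
  x_3 = (-12 - (4)·0.0000 - (1)·0.0000) / (6) = -2.0000
Iteration 2:
  x_1 = (-2 - (-2)·2.5000 - (-1)·-2.0000) / (6) = 0.1667
  x_2 = (10 - (1)·-0.3333 - (-1)·-2.0000) / (4) = 2.0833
  x_3 = (-12 - (4)·-0.3333 - (1)·2.5000) / (6) = -2.1945

(0.1667, 2.0833, -2.1945)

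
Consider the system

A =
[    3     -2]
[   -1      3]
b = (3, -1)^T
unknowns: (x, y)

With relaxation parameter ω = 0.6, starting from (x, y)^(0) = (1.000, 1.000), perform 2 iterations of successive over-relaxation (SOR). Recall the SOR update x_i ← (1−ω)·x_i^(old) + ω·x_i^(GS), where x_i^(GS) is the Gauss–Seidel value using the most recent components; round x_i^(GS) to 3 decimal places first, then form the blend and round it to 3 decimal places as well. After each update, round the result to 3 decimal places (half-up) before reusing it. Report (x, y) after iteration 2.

(1.352, 0.262)

Iteration 1:
  x: GS value = (3 - (-2)·1.000) / (3) = 1.667;  x ← (1−ω)·1.000 + ω·1.667 = 1.400
  y: GS value = (-1 - (-1)·1.400) / (3) = 0.133;  y ← (1−ω)·1.000 + ω·0.133 = 0.480
Iteration 2:
  x: GS value = (3 - (-2)·0.480) / (3) = 1.320;  x ← (1−ω)·1.400 + ω·1.320 = 1.352
  y: GS value = (-1 - (-1)·1.352) / (3) = 0.117;  y ← (1−ω)·0.480 + ω·0.117 = 0.262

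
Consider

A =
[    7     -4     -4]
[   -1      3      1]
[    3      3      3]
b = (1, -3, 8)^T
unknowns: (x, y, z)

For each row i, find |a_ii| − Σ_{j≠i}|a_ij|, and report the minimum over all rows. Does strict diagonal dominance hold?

-3

row 1: |7| − (4+4) = -1
row 2: |3| − (1+1) = 1
row 3: |3| − (3+3) = -3
minimum over rows = -3 → not strictly diagonally dominant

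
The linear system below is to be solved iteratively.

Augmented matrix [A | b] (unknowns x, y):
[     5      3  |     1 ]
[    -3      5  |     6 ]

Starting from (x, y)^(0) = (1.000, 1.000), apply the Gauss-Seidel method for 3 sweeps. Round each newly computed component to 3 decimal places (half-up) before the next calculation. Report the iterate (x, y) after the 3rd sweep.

(-0.384, 0.970)

Iteration 1:
  x = (1 - (3)·1.000) / (5) = -0.400
  y = (6 - (-3)·-0.400) / (5) = 0.960
Iteration 2:
  x = (1 - (3)·0.960) / (5) = -0.376
  y = (6 - (-3)·-0.376) / (5) = 0.974
Iteration 3:
  x = (1 - (3)·0.974) / (5) = -0.384
  y = (6 - (-3)·-0.384) / (5) = 0.970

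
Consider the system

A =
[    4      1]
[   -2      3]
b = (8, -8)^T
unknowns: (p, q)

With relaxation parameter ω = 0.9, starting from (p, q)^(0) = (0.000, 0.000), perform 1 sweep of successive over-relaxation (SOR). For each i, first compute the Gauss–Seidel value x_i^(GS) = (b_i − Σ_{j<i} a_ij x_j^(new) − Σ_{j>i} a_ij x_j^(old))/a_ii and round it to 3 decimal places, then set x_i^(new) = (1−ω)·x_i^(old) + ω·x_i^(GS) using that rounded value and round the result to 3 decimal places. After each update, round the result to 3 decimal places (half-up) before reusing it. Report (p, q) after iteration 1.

(1.800, -1.320)

Iteration 1:
  p: GS value = (8 - (1)·0.000) / (4) = 2.000;  p ← (1−ω)·0.000 + ω·2.000 = 1.800
  q: GS value = (-8 - (-2)·1.800) / (3) = -1.467;  q ← (1−ω)·0.000 + ω·-1.467 = -1.320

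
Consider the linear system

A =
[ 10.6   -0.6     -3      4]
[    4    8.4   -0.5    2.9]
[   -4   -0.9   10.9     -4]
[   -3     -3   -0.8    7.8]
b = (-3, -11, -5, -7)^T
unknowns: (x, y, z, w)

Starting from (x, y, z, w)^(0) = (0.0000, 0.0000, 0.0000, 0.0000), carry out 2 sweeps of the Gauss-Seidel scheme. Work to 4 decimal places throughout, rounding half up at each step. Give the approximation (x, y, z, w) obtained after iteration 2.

(0.0396, -0.8409, -1.0735, -1.3157)

Iteration 1:
  x = (-3 - (-0.6)·0.0000 - (-3)·0.0000 - (4)·0.0000) / (10.6) = -0.2830
  y = (-11 - (4)·-0.2830 - (-0.5)·0.0000 - (2.9)·0.0000) / (8.4) = -1.1748
  z = (-5 - (-4)·-0.2830 - (-0.9)·-1.1748 - (-4)·0.0000) / (10.9) = -0.6596
  w = (-7 - (-3)·-0.2830 - (-3)·-1.1748 - (-0.8)·-0.6596) / (7.8) = -1.5258
Iteration 2:
  x = (-3 - (-0.6)·-1.1748 - (-3)·-0.6596 - (4)·-1.5258) / (10.6) = 0.0396
  y = (-11 - (4)·0.0396 - (-0.5)·-0.6596 - (2.9)·-1.5258) / (8.4) = -0.8409
  z = (-5 - (-4)·0.0396 - (-0.9)·-0.8409 - (-4)·-1.5258) / (10.9) = -1.0735
  w = (-7 - (-3)·0.0396 - (-3)·-0.8409 - (-0.8)·-1.0735) / (7.8) = -1.3157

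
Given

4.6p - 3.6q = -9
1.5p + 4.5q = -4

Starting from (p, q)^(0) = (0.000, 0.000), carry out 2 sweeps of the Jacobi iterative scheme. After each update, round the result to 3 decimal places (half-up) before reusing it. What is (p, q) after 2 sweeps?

Iteration 1:
  p = (-9 - (-3.6)·0.000) / (4.6) = -1.957
  q = (-4 - (1.5)·0.000) / (4.5) = -0.889
Iteration 2:
  p = (-9 - (-3.6)·-0.889) / (4.6) = -2.652
  q = (-4 - (1.5)·-1.957) / (4.5) = -0.237

(-2.652, -0.237)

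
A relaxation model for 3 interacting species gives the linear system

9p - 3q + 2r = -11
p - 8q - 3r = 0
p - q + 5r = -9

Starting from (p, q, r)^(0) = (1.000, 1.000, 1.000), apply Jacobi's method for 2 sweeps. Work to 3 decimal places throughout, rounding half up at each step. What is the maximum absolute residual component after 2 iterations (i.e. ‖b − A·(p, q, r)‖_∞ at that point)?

2.018

Iteration 1:
  p = (-11 - (-3)·1.000 - (2)·1.000) / (9) = -1.111
  q = (0 - (1)·1.000 - (-3)·1.000) / (-8) = -0.250
  r = (-9 - (1)·1.000 - (-1)·1.000) / (5) = -1.800
Iteration 2:
  p = (-11 - (-3)·-0.250 - (2)·-1.800) / (9) = -0.906
  q = (0 - (1)·-1.111 - (-3)·-1.800) / (-8) = 0.536
  r = (-9 - (1)·-1.111 - (-1)·-0.250) / (5) = -1.628
Residual b − A·x = (2.018, 0.310, 0.582); ∞-norm = 2.018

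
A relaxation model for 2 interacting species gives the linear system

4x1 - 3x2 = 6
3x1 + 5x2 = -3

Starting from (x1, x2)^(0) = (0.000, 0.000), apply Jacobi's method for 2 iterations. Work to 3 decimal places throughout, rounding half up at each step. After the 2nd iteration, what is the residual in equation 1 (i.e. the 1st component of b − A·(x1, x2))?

-2.700

Iteration 1:
  x1 = (6 - (-3)·0.000) / (4) = 1.500
  x2 = (-3 - (3)·0.000) / (5) = -0.600
Iteration 2:
  x1 = (6 - (-3)·-0.600) / (4) = 1.050
  x2 = (-3 - (3)·1.500) / (5) = -1.500
Residual b − A·x = (-2.700, 1.350)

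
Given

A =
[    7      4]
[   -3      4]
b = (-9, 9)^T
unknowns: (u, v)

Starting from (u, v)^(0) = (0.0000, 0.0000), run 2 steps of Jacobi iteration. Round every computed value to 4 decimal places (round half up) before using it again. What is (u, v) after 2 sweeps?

(-2.5714, 1.2857)

Iteration 1:
  u = (-9 - (4)·0.0000) / (7) = -1.2857
  v = (9 - (-3)·0.0000) / (4) = 2.2500
Iteration 2:
  u = (-9 - (4)·2.2500) / (7) = -2.5714
  v = (9 - (-3)·-1.2857) / (4) = 1.2857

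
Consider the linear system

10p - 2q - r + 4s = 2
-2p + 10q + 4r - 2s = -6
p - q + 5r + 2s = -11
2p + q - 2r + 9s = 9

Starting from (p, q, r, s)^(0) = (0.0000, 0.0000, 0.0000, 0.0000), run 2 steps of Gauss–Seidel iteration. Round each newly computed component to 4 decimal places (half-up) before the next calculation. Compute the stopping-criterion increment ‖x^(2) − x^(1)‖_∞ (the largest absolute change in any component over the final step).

0.9308

Iteration 1:
  p = (2 - (-2)·0.0000 - (-1)·0.0000 - (4)·0.0000) / (10) = 0.2000
  q = (-6 - (-2)·0.2000 - (4)·0.0000 - (-2)·0.0000) / (10) = -0.5600
  r = (-11 - (1)·0.2000 - (-1)·-0.5600 - (2)·0.0000) / (5) = -2.3520
  s = (9 - (2)·0.2000 - (1)·-0.5600 - (-2)·-2.3520) / (9) = 0.4951
Iteration 2:
  p = (2 - (-2)·-0.5600 - (-1)·-2.3520 - (4)·0.4951) / (10) = -0.3452
  q = (-6 - (-2)·-0.3452 - (4)·-2.3520 - (-2)·0.4951) / (10) = 0.3708
  r = (-11 - (1)·-0.3452 - (-1)·0.3708 - (2)·0.4951) / (5) = -2.2548
  s = (9 - (2)·-0.3452 - (1)·0.3708 - (-2)·-2.2548) / (9) = 0.5344
Change: (-0.5452, 0.9308, 0.0972, 0.0393) → max |·| = 0.9308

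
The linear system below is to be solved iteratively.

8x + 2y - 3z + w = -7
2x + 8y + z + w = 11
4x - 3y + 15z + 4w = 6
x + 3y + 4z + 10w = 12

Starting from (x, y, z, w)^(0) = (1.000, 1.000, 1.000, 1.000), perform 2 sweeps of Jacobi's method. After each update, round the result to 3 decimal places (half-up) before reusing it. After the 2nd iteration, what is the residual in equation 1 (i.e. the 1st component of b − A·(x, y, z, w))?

-0.010

Iteration 1:
  x = (-7 - (2)·1.000 - (-3)·1.000 - (1)·1.000) / (8) = -0.875
  y = (11 - (2)·1.000 - (1)·1.000 - (1)·1.000) / (8) = 0.875
  z = (6 - (4)·1.000 - (-3)·1.000 - (4)·1.000) / (15) = 0.067
  w = (12 - (1)·1.000 - (3)·1.000 - (4)·1.000) / (10) = 0.400
Iteration 2:
  x = (-7 - (2)·0.875 - (-3)·0.067 - (1)·0.400) / (8) = -1.119
  y = (11 - (2)·-0.875 - (1)·0.067 - (1)·0.400) / (8) = 1.535
  z = (6 - (4)·-0.875 - (-3)·0.875 - (4)·0.400) / (15) = 0.702
  w = (12 - (1)·-0.875 - (3)·0.875 - (4)·0.067) / (10) = 0.998
Residual b − A·x = (-0.010, -0.742, 0.559, -4.274)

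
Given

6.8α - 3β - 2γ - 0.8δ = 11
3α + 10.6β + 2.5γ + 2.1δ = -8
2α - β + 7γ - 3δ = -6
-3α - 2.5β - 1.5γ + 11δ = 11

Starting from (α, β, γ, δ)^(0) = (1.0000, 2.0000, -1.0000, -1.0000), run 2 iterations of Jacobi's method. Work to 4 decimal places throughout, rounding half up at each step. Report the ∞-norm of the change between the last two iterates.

Iteration 1:
  α = (11 - (-3)·2.0000 - (-2)·-1.0000 - (-0.8)·-1.0000) / (6.8) = 2.0882
  β = (-8 - (3)·1.0000 - (2.5)·-1.0000 - (2.1)·-1.0000) / (10.6) = -0.6038
  γ = (-6 - (2)·1.0000 - (-1)·2.0000 - (-3)·-1.0000) / (7) = -1.2857
  δ = (11 - (-3)·1.0000 - (-2.5)·2.0000 - (-1.5)·-1.0000) / (11) = 1.5909
Iteration 2:
  α = (11 - (-3)·-0.6038 - (-2)·-1.2857 - (-0.8)·1.5909) / (6.8) = 1.1603
  β = (-8 - (3)·2.0882 - (2.5)·-1.2857 - (2.1)·1.5909) / (10.6) = -1.3577
  γ = (-6 - (2)·2.0882 - (-1)·-0.6038 - (-3)·1.5909) / (7) = -0.8582
  δ = (11 - (-3)·2.0882 - (-2.5)·-0.6038 - (-1.5)·-1.2857) / (11) = 1.2570
Change: (-0.9279, -0.7539, 0.4275, -0.3339) → max |·| = 0.9279

0.9279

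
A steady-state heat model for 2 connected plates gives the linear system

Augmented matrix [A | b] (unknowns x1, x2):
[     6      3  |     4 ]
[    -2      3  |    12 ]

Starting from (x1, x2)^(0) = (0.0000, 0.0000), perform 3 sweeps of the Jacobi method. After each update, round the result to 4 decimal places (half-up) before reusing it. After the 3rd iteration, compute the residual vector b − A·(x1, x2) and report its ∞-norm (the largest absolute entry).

Iteration 1:
  x1 = (4 - (3)·0.0000) / (6) = 0.6667
  x2 = (12 - (-2)·0.0000) / (3) = 4.0000
Iteration 2:
  x1 = (4 - (3)·4.0000) / (6) = -1.3333
  x2 = (12 - (-2)·0.6667) / (3) = 4.4445
Iteration 3:
  x1 = (4 - (3)·4.4445) / (6) = -1.5556
  x2 = (12 - (-2)·-1.3333) / (3) = 3.1111
Residual b − A·x = (4.0003, -0.4445); ∞-norm = 4.0003

4.0003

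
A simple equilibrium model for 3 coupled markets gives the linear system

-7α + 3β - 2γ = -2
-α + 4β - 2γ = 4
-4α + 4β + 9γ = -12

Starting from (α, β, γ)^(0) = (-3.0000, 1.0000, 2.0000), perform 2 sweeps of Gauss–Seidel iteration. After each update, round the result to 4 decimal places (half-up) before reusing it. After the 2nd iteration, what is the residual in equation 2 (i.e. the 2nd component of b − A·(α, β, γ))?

Iteration 1:
  α = (-2 - (3)·1.0000 - (-2)·2.0000) / (-7) = 0.1429
  β = (4 - (-1)·0.1429 - (-2)·2.0000) / (4) = 2.0357
  γ = (-12 - (-4)·0.1429 - (4)·2.0357) / (9) = -2.1746
Iteration 2:
  α = (-2 - (3)·2.0357 - (-2)·-2.1746) / (-7) = 1.7795
  β = (4 - (-1)·1.7795 - (-2)·-2.1746) / (4) = 0.3576
  γ = (-12 - (-4)·1.7795 - (4)·0.3576) / (9) = -0.7014
Residual b − A·x = (7.9809, 2.9463, 0.0002)

2.9463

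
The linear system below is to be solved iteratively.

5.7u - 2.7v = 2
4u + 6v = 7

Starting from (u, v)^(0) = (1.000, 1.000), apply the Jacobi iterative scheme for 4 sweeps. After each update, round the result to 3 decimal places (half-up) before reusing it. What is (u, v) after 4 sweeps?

Iteration 1:
  u = (2 - (-2.7)·1.000) / (5.7) = 0.825
  v = (7 - (4)·1.000) / (6) = 0.500
Iteration 2:
  u = (2 - (-2.7)·0.500) / (5.7) = 0.588
  v = (7 - (4)·0.825) / (6) = 0.617
Iteration 3:
  u = (2 - (-2.7)·0.617) / (5.7) = 0.643
  v = (7 - (4)·0.588) / (6) = 0.775
Iteration 4:
  u = (2 - (-2.7)·0.775) / (5.7) = 0.718
  v = (7 - (4)·0.643) / (6) = 0.738

(0.718, 0.738)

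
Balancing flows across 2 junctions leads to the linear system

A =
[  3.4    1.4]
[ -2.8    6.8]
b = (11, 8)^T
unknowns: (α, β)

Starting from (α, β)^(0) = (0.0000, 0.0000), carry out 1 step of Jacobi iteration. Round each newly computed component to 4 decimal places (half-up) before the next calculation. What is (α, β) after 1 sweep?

(3.2353, 1.1765)

Iteration 1:
  α = (11 - (1.4)·0.0000) / (3.4) = 3.2353
  β = (8 - (-2.8)·0.0000) / (6.8) = 1.1765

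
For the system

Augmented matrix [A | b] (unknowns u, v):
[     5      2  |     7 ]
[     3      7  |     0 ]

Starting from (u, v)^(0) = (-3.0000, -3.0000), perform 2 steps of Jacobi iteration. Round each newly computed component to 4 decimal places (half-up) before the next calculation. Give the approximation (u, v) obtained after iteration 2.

(0.8857, -1.1143)

Iteration 1:
  u = (7 - (2)·-3.0000) / (5) = 2.6000
  v = (0 - (3)·-3.0000) / (7) = 1.2857
Iteration 2:
  u = (7 - (2)·1.2857) / (5) = 0.8857
  v = (0 - (3)·2.6000) / (7) = -1.1143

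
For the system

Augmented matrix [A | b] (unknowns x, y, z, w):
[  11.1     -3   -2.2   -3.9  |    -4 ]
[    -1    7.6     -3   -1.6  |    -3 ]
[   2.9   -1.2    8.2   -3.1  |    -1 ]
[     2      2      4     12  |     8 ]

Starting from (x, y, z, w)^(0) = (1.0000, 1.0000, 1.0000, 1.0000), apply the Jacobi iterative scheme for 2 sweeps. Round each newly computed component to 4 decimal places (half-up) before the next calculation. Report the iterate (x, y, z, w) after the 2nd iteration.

Iteration 1:
  x = (-4 - (-3)·1.0000 - (-2.2)·1.0000 - (-3.9)·1.0000) / (11.1) = 0.4595
  y = (-3 - (-1)·1.0000 - (-3)·1.0000 - (-1.6)·1.0000) / (7.6) = 0.3421
  z = (-1 - (2.9)·1.0000 - (-1.2)·1.0000 - (-3.1)·1.0000) / (8.2) = 0.0488
  w = (8 - (2)·1.0000 - (2)·1.0000 - (4)·1.0000) / (12) = 0.0000
Iteration 2:
  x = (-4 - (-3)·0.3421 - (-2.2)·0.0488 - (-3.9)·0.0000) / (11.1) = -0.2582
  y = (-3 - (-1)·0.4595 - (-3)·0.0488 - (-1.6)·0.0000) / (7.6) = -0.3150
  z = (-1 - (2.9)·0.4595 - (-1.2)·0.3421 - (-3.1)·0.0000) / (8.2) = -0.2344
  w = (8 - (2)·0.4595 - (2)·0.3421 - (4)·0.0488) / (12) = 0.5168

(-0.2582, -0.3150, -0.2344, 0.5168)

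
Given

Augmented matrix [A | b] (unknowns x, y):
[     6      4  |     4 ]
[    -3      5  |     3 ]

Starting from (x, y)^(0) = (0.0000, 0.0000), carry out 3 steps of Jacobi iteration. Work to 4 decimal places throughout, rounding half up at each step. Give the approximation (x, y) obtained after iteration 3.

(0.0000, 0.7600)

Iteration 1:
  x = (4 - (4)·0.0000) / (6) = 0.6667
  y = (3 - (-3)·0.0000) / (5) = 0.6000
Iteration 2:
  x = (4 - (4)·0.6000) / (6) = 0.2667
  y = (3 - (-3)·0.6667) / (5) = 1.0000
Iteration 3:
  x = (4 - (4)·1.0000) / (6) = 0.0000
  y = (3 - (-3)·0.2667) / (5) = 0.7600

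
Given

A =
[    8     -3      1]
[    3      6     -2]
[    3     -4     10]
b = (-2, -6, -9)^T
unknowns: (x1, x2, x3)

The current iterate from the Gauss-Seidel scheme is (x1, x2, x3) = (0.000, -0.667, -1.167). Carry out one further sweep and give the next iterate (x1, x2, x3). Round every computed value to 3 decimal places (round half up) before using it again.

One sweep:
  x1 = (-2 - (-3)·-0.667 - (1)·-1.167) / (8) = -0.354
  x2 = (-6 - (3)·-0.354 - (-2)·-1.167) / (6) = -1.212
  x3 = (-9 - (3)·-0.354 - (-4)·-1.212) / (10) = -1.279

(-0.354, -1.212, -1.279)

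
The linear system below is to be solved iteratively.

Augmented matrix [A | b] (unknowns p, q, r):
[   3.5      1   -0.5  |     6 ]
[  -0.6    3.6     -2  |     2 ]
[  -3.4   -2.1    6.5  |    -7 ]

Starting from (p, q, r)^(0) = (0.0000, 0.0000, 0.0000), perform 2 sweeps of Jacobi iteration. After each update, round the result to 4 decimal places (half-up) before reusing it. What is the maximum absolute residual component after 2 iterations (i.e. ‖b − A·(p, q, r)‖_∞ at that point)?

1.9648

Iteration 1:
  p = (6 - (1)·0.0000 - (-0.5)·0.0000) / (3.5) = 1.7143
  q = (2 - (-0.6)·0.0000 - (-2)·0.0000) / (3.6) = 0.5556
  r = (-7 - (-3.4)·0.0000 - (-2.1)·0.0000) / (6.5) = -1.0769
Iteration 2:
  p = (6 - (1)·0.5556 - (-0.5)·-1.0769) / (3.5) = 1.4017
  q = (2 - (-0.6)·1.7143 - (-2)·-1.0769) / (3.6) = 0.2430
  r = (-7 - (-3.4)·1.7143 - (-2.1)·0.5556) / (6.5) = -0.0007
Residual b − A·x = (0.8507, 1.9648, -1.7194); ∞-norm = 1.9648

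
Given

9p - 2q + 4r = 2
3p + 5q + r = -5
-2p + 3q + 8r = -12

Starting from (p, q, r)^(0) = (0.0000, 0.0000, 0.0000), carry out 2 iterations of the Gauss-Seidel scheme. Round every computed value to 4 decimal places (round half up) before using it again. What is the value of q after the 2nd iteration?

-1.0502

Iteration 1:
  p = (2 - (-2)·0.0000 - (4)·0.0000) / (9) = 0.2222
  q = (-5 - (3)·0.2222 - (1)·0.0000) / (5) = -1.1333
  r = (-12 - (-2)·0.2222 - (3)·-1.1333) / (8) = -1.0195
Iteration 2:
  p = (2 - (-2)·-1.1333 - (4)·-1.0195) / (9) = 0.4235
  q = (-5 - (3)·0.4235 - (1)·-1.0195) / (5) = -1.0502
  r = (-12 - (-2)·0.4235 - (3)·-1.0502) / (8) = -1.0003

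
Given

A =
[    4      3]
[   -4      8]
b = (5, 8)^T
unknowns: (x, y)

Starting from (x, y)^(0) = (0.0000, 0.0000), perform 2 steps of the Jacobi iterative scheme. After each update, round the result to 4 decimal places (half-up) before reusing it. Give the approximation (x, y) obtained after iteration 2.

(0.5000, 1.6250)

Iteration 1:
  x = (5 - (3)·0.0000) / (4) = 1.2500
  y = (8 - (-4)·0.0000) / (8) = 1.0000
Iteration 2:
  x = (5 - (3)·1.0000) / (4) = 0.5000
  y = (8 - (-4)·1.2500) / (8) = 1.6250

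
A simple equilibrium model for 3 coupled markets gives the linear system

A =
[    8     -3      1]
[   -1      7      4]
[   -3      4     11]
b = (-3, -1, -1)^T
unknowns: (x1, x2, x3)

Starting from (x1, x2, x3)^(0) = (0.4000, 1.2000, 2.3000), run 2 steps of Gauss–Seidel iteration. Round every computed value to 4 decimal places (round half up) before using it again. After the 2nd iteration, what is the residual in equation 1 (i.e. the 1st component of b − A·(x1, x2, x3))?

Iteration 1:
  x1 = (-3 - (-3)·1.2000 - (1)·2.3000) / (8) = -0.2125
  x2 = (-1 - (-1)·-0.2125 - (4)·2.3000) / (7) = -1.4875
  x3 = (-1 - (-3)·-0.2125 - (4)·-1.4875) / (11) = 0.3920
Iteration 2:
  x1 = (-3 - (-3)·-1.4875 - (1)·0.3920) / (8) = -0.9818
  x2 = (-1 - (-1)·-0.9818 - (4)·0.3920) / (7) = -0.5071
  x3 = (-1 - (-3)·-0.9818 - (4)·-0.5071) / (11) = -0.1743
Residual b − A·x = (3.5074, 2.2651, 0.0003)

3.5074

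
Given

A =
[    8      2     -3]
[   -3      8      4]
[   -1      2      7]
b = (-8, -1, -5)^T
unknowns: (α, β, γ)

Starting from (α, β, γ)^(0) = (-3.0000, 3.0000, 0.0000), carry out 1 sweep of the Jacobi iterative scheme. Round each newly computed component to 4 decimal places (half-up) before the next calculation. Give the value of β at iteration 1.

Iteration 1:
  α = (-8 - (2)·3.0000 - (-3)·0.0000) / (8) = -1.7500
  β = (-1 - (-3)·-3.0000 - (4)·0.0000) / (8) = -1.2500
  γ = (-5 - (-1)·-3.0000 - (2)·3.0000) / (7) = -2.0000

-1.2500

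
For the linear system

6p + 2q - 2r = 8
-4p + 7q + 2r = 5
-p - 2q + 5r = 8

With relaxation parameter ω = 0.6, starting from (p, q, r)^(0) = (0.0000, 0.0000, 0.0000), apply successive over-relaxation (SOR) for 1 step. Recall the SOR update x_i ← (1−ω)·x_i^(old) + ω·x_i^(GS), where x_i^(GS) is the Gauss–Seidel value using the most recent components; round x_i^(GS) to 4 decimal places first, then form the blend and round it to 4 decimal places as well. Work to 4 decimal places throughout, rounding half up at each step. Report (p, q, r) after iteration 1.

(0.8000, 0.7028, 1.2247)

Iteration 1:
  p: GS value = (8 - (2)·0.0000 - (-2)·0.0000) / (6) = 1.3333;  p ← (1−ω)·0.0000 + ω·1.3333 = 0.8000
  q: GS value = (5 - (-4)·0.8000 - (2)·0.0000) / (7) = 1.1714;  q ← (1−ω)·0.0000 + ω·1.1714 = 0.7028
  r: GS value = (8 - (-1)·0.8000 - (-2)·0.7028) / (5) = 2.0411;  r ← (1−ω)·0.0000 + ω·2.0411 = 1.2247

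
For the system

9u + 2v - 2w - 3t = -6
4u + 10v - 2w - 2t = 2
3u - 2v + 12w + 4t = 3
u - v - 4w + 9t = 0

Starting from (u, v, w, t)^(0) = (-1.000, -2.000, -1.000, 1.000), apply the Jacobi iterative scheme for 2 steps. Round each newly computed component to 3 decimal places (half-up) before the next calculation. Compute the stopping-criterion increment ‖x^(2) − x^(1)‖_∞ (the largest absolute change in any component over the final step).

Iteration 1:
  u = (-6 - (2)·-2.000 - (-2)·-1.000 - (-3)·1.000) / (9) = -0.111
  v = (2 - (4)·-1.000 - (-2)·-1.000 - (-2)·1.000) / (10) = 0.600
  w = (3 - (3)·-1.000 - (-2)·-2.000 - (4)·1.000) / (12) = -0.167
  t = (0 - (1)·-1.000 - (-1)·-2.000 - (-4)·-1.000) / (9) = -0.556
Iteration 2:
  u = (-6 - (2)·0.600 - (-2)·-0.167 - (-3)·-0.556) / (9) = -1.022
  v = (2 - (4)·-0.111 - (-2)·-0.167 - (-2)·-0.556) / (10) = 0.100
  w = (3 - (3)·-0.111 - (-2)·0.600 - (4)·-0.556) / (12) = 0.563
  t = (0 - (1)·-0.111 - (-1)·0.600 - (-4)·-0.167) / (9) = 0.005
Change: (-0.911, -0.500, 0.730, 0.561) → max |·| = 0.911

0.911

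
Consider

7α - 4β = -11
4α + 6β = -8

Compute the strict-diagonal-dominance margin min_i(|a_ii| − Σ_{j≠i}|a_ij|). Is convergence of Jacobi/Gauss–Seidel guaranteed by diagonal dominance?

2

row 1: |7| − (4) = 3
row 2: |6| − (4) = 2
minimum over rows = 2 → strictly diagonally dominant (convergence guaranteed)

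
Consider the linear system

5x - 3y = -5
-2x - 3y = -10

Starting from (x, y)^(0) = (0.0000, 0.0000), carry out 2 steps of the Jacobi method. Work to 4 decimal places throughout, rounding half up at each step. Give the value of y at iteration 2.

Iteration 1:
  x = (-5 - (-3)·0.0000) / (5) = -1.0000
  y = (-10 - (-2)·0.0000) / (-3) = 3.3333
Iteration 2:
  x = (-5 - (-3)·3.3333) / (5) = 1.0000
  y = (-10 - (-2)·-1.0000) / (-3) = 4.0000

4.0000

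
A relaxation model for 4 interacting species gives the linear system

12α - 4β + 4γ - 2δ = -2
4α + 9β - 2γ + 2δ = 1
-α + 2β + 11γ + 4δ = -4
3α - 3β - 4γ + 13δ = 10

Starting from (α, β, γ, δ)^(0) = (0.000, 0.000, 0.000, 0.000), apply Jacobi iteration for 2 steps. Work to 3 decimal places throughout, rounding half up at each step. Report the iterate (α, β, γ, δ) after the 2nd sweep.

Iteration 1:
  α = (-2 - (-4)·0.000 - (4)·0.000 - (-2)·0.000) / (12) = -0.167
  β = (1 - (4)·0.000 - (-2)·0.000 - (2)·0.000) / (9) = 0.111
  γ = (-4 - (-1)·0.000 - (2)·0.000 - (4)·0.000) / (11) = -0.364
  δ = (10 - (3)·0.000 - (-3)·0.000 - (-4)·0.000) / (13) = 0.769
Iteration 2:
  α = (-2 - (-4)·0.111 - (4)·-0.364 - (-2)·0.769) / (12) = 0.120
  β = (1 - (4)·-0.167 - (-2)·-0.364 - (2)·0.769) / (9) = -0.066
  γ = (-4 - (-1)·-0.167 - (2)·0.111 - (4)·0.769) / (11) = -0.679
  δ = (10 - (3)·-0.167 - (-3)·0.111 - (-4)·-0.364) / (13) = 0.721

(0.120, -0.066, -0.679, 0.721)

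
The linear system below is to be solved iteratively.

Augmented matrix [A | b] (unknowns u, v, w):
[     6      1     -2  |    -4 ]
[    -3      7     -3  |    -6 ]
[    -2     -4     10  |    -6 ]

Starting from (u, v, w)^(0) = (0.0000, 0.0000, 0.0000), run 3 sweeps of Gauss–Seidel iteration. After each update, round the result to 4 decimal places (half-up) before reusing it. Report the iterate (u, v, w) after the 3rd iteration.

Iteration 1:
  u = (-4 - (1)·0.0000 - (-2)·0.0000) / (6) = -0.6667
  v = (-6 - (-3)·-0.6667 - (-3)·0.0000) / (7) = -1.1429
  w = (-6 - (-2)·-0.6667 - (-4)·-1.1429) / (10) = -1.1905
Iteration 2:
  u = (-4 - (1)·-1.1429 - (-2)·-1.1905) / (6) = -0.8730
  v = (-6 - (-3)·-0.8730 - (-3)·-1.1905) / (7) = -1.7415
  w = (-6 - (-2)·-0.8730 - (-4)·-1.7415) / (10) = -1.4712
Iteration 3:
  u = (-4 - (1)·-1.7415 - (-2)·-1.4712) / (6) = -0.8668
  v = (-6 - (-3)·-0.8668 - (-3)·-1.4712) / (7) = -1.8591
  w = (-6 - (-2)·-0.8668 - (-4)·-1.8591) / (10) = -1.5170

(-0.8668, -1.8591, -1.5170)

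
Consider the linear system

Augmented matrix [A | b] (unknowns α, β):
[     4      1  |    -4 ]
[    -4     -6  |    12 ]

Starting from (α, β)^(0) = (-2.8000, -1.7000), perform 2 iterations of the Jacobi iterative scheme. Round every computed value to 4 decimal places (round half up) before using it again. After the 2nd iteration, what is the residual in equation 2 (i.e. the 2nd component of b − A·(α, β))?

-1.5670

Iteration 1:
  α = (-4 - (1)·-1.7000) / (4) = -0.5750
  β = (12 - (-4)·-2.8000) / (-6) = -0.1333
Iteration 2:
  α = (-4 - (1)·-0.1333) / (4) = -0.9667
  β = (12 - (-4)·-0.5750) / (-6) = -1.6167
Residual b − A·x = (1.4835, -1.5670)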